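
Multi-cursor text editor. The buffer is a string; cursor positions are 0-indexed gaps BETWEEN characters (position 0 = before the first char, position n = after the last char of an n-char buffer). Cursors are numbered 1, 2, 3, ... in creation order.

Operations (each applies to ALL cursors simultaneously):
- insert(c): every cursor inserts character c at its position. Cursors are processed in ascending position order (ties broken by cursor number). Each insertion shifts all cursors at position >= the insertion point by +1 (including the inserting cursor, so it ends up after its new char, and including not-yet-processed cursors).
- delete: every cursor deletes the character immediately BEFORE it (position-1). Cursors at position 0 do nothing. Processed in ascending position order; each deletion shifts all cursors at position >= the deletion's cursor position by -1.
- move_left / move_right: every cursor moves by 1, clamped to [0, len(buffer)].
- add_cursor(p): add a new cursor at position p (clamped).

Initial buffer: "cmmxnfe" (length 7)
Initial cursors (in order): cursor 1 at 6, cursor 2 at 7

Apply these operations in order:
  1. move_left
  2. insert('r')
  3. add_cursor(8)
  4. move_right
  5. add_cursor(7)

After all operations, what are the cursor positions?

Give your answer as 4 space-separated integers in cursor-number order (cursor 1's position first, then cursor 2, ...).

Answer: 7 9 9 7

Derivation:
After op 1 (move_left): buffer="cmmxnfe" (len 7), cursors c1@5 c2@6, authorship .......
After op 2 (insert('r')): buffer="cmmxnrfre" (len 9), cursors c1@6 c2@8, authorship .....1.2.
After op 3 (add_cursor(8)): buffer="cmmxnrfre" (len 9), cursors c1@6 c2@8 c3@8, authorship .....1.2.
After op 4 (move_right): buffer="cmmxnrfre" (len 9), cursors c1@7 c2@9 c3@9, authorship .....1.2.
After op 5 (add_cursor(7)): buffer="cmmxnrfre" (len 9), cursors c1@7 c4@7 c2@9 c3@9, authorship .....1.2.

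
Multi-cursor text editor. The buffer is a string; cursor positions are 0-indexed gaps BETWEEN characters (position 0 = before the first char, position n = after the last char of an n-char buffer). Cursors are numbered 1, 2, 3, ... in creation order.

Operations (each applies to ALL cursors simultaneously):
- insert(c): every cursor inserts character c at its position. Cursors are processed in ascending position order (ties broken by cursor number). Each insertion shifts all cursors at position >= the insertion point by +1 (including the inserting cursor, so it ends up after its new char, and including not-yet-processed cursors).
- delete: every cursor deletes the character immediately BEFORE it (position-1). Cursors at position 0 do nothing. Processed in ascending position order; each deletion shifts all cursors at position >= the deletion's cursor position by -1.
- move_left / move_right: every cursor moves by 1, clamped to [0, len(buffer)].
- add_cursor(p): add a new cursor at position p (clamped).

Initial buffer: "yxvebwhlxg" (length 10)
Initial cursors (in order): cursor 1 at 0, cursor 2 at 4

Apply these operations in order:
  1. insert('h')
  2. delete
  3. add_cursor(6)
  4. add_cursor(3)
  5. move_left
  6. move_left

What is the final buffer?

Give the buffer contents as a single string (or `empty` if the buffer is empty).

Answer: yxvebwhlxg

Derivation:
After op 1 (insert('h')): buffer="hyxvehbwhlxg" (len 12), cursors c1@1 c2@6, authorship 1....2......
After op 2 (delete): buffer="yxvebwhlxg" (len 10), cursors c1@0 c2@4, authorship ..........
After op 3 (add_cursor(6)): buffer="yxvebwhlxg" (len 10), cursors c1@0 c2@4 c3@6, authorship ..........
After op 4 (add_cursor(3)): buffer="yxvebwhlxg" (len 10), cursors c1@0 c4@3 c2@4 c3@6, authorship ..........
After op 5 (move_left): buffer="yxvebwhlxg" (len 10), cursors c1@0 c4@2 c2@3 c3@5, authorship ..........
After op 6 (move_left): buffer="yxvebwhlxg" (len 10), cursors c1@0 c4@1 c2@2 c3@4, authorship ..........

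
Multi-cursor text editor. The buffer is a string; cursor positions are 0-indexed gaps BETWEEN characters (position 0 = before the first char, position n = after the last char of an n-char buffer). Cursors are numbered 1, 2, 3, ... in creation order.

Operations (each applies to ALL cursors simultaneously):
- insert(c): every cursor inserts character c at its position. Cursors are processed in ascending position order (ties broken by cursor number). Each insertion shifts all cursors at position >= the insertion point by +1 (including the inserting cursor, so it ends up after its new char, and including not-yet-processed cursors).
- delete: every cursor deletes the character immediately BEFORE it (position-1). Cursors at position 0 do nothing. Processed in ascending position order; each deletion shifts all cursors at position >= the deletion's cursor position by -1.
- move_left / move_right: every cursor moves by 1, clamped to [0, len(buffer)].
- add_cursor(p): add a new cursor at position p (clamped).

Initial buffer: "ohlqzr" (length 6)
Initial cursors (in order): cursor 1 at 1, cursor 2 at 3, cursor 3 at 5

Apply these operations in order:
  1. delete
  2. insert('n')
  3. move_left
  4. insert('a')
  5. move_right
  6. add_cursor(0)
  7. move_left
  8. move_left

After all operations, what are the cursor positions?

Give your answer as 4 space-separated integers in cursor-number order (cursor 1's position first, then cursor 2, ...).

After op 1 (delete): buffer="hqr" (len 3), cursors c1@0 c2@1 c3@2, authorship ...
After op 2 (insert('n')): buffer="nhnqnr" (len 6), cursors c1@1 c2@3 c3@5, authorship 1.2.3.
After op 3 (move_left): buffer="nhnqnr" (len 6), cursors c1@0 c2@2 c3@4, authorship 1.2.3.
After op 4 (insert('a')): buffer="anhanqanr" (len 9), cursors c1@1 c2@4 c3@7, authorship 11.22.33.
After op 5 (move_right): buffer="anhanqanr" (len 9), cursors c1@2 c2@5 c3@8, authorship 11.22.33.
After op 6 (add_cursor(0)): buffer="anhanqanr" (len 9), cursors c4@0 c1@2 c2@5 c3@8, authorship 11.22.33.
After op 7 (move_left): buffer="anhanqanr" (len 9), cursors c4@0 c1@1 c2@4 c3@7, authorship 11.22.33.
After op 8 (move_left): buffer="anhanqanr" (len 9), cursors c1@0 c4@0 c2@3 c3@6, authorship 11.22.33.

Answer: 0 3 6 0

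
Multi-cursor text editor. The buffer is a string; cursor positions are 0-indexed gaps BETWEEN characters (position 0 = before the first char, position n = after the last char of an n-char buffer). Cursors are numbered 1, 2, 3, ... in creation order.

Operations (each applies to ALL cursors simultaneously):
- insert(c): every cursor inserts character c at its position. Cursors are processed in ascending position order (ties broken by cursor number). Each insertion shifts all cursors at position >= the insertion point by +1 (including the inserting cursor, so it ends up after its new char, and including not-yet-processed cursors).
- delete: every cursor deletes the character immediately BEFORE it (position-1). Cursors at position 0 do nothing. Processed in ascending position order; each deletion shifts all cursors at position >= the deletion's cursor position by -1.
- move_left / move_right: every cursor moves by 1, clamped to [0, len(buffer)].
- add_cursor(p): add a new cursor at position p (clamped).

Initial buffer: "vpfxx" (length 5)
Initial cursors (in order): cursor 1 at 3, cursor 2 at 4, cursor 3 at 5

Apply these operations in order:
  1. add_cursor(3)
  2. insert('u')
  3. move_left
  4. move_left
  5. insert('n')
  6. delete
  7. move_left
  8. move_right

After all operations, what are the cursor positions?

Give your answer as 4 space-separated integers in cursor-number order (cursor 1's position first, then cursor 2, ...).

After op 1 (add_cursor(3)): buffer="vpfxx" (len 5), cursors c1@3 c4@3 c2@4 c3@5, authorship .....
After op 2 (insert('u')): buffer="vpfuuxuxu" (len 9), cursors c1@5 c4@5 c2@7 c3@9, authorship ...14.2.3
After op 3 (move_left): buffer="vpfuuxuxu" (len 9), cursors c1@4 c4@4 c2@6 c3@8, authorship ...14.2.3
After op 4 (move_left): buffer="vpfuuxuxu" (len 9), cursors c1@3 c4@3 c2@5 c3@7, authorship ...14.2.3
After op 5 (insert('n')): buffer="vpfnnuunxunxu" (len 13), cursors c1@5 c4@5 c2@8 c3@11, authorship ...14142.23.3
After op 6 (delete): buffer="vpfuuxuxu" (len 9), cursors c1@3 c4@3 c2@5 c3@7, authorship ...14.2.3
After op 7 (move_left): buffer="vpfuuxuxu" (len 9), cursors c1@2 c4@2 c2@4 c3@6, authorship ...14.2.3
After op 8 (move_right): buffer="vpfuuxuxu" (len 9), cursors c1@3 c4@3 c2@5 c3@7, authorship ...14.2.3

Answer: 3 5 7 3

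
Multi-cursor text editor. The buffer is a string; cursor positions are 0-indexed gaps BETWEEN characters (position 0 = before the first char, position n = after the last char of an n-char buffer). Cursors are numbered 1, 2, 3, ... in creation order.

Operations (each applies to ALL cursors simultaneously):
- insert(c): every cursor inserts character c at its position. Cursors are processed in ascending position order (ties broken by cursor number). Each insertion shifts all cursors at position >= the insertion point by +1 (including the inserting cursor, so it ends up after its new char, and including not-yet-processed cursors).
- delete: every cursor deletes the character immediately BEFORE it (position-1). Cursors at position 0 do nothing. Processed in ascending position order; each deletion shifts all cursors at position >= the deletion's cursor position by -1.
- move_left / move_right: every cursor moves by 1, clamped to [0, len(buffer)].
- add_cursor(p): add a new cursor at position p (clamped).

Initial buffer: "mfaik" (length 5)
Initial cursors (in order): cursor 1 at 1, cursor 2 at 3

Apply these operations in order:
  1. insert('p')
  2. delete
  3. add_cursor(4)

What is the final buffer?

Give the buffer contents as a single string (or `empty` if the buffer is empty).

After op 1 (insert('p')): buffer="mpfapik" (len 7), cursors c1@2 c2@5, authorship .1..2..
After op 2 (delete): buffer="mfaik" (len 5), cursors c1@1 c2@3, authorship .....
After op 3 (add_cursor(4)): buffer="mfaik" (len 5), cursors c1@1 c2@3 c3@4, authorship .....

Answer: mfaik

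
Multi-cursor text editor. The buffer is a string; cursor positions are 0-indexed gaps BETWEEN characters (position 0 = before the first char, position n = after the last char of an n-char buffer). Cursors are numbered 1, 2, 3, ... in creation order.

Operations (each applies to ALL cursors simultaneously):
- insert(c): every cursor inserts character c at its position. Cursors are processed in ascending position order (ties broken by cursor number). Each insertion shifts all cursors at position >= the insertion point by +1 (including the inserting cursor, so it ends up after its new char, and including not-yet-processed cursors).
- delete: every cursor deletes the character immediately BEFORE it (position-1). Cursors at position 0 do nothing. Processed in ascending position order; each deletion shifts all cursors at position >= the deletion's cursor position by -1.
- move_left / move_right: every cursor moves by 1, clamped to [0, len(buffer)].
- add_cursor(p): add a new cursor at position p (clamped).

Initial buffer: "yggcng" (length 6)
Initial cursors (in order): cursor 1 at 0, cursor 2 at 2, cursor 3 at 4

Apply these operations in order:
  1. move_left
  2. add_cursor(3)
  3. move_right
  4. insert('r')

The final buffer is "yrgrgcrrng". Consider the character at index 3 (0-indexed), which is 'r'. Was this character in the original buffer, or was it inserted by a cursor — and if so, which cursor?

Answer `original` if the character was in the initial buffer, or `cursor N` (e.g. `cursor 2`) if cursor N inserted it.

Answer: cursor 2

Derivation:
After op 1 (move_left): buffer="yggcng" (len 6), cursors c1@0 c2@1 c3@3, authorship ......
After op 2 (add_cursor(3)): buffer="yggcng" (len 6), cursors c1@0 c2@1 c3@3 c4@3, authorship ......
After op 3 (move_right): buffer="yggcng" (len 6), cursors c1@1 c2@2 c3@4 c4@4, authorship ......
After op 4 (insert('r')): buffer="yrgrgcrrng" (len 10), cursors c1@2 c2@4 c3@8 c4@8, authorship .1.2..34..
Authorship (.=original, N=cursor N): . 1 . 2 . . 3 4 . .
Index 3: author = 2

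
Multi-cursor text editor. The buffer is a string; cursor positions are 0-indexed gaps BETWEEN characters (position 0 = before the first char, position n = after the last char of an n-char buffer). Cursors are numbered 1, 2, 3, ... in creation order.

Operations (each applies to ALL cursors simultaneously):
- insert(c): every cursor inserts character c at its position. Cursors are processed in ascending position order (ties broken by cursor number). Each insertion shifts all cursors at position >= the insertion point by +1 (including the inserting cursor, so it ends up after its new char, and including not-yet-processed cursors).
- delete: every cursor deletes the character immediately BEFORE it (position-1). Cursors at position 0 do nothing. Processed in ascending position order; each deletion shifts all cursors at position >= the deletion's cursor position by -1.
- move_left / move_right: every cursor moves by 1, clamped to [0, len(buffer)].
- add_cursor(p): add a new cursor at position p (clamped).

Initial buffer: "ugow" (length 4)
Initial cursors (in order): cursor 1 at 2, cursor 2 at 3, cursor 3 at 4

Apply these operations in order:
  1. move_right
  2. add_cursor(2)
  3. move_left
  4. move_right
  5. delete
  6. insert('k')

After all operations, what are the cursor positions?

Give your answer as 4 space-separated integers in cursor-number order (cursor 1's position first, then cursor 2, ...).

Answer: 4 4 4 4

Derivation:
After op 1 (move_right): buffer="ugow" (len 4), cursors c1@3 c2@4 c3@4, authorship ....
After op 2 (add_cursor(2)): buffer="ugow" (len 4), cursors c4@2 c1@3 c2@4 c3@4, authorship ....
After op 3 (move_left): buffer="ugow" (len 4), cursors c4@1 c1@2 c2@3 c3@3, authorship ....
After op 4 (move_right): buffer="ugow" (len 4), cursors c4@2 c1@3 c2@4 c3@4, authorship ....
After op 5 (delete): buffer="" (len 0), cursors c1@0 c2@0 c3@0 c4@0, authorship 
After op 6 (insert('k')): buffer="kkkk" (len 4), cursors c1@4 c2@4 c3@4 c4@4, authorship 1234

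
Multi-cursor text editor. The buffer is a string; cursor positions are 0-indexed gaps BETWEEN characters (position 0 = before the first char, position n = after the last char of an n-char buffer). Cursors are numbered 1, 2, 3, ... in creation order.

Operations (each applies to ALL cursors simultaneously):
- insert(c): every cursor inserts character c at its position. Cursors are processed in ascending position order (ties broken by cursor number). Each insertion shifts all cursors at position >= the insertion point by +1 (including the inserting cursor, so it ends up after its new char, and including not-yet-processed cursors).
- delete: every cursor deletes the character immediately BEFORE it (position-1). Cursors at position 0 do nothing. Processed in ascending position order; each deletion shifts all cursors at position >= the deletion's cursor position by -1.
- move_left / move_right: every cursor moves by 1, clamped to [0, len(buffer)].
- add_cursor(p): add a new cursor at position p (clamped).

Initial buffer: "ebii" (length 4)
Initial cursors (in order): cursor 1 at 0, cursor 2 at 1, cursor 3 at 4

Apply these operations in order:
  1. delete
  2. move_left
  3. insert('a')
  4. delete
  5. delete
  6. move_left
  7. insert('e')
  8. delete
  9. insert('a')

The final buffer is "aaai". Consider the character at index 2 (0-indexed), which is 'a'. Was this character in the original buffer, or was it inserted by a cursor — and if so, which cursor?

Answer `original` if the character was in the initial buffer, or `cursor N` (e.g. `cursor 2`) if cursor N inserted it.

Answer: cursor 3

Derivation:
After op 1 (delete): buffer="bi" (len 2), cursors c1@0 c2@0 c3@2, authorship ..
After op 2 (move_left): buffer="bi" (len 2), cursors c1@0 c2@0 c3@1, authorship ..
After op 3 (insert('a')): buffer="aabai" (len 5), cursors c1@2 c2@2 c3@4, authorship 12.3.
After op 4 (delete): buffer="bi" (len 2), cursors c1@0 c2@0 c3@1, authorship ..
After op 5 (delete): buffer="i" (len 1), cursors c1@0 c2@0 c3@0, authorship .
After op 6 (move_left): buffer="i" (len 1), cursors c1@0 c2@0 c3@0, authorship .
After op 7 (insert('e')): buffer="eeei" (len 4), cursors c1@3 c2@3 c3@3, authorship 123.
After op 8 (delete): buffer="i" (len 1), cursors c1@0 c2@0 c3@0, authorship .
After op 9 (insert('a')): buffer="aaai" (len 4), cursors c1@3 c2@3 c3@3, authorship 123.
Authorship (.=original, N=cursor N): 1 2 3 .
Index 2: author = 3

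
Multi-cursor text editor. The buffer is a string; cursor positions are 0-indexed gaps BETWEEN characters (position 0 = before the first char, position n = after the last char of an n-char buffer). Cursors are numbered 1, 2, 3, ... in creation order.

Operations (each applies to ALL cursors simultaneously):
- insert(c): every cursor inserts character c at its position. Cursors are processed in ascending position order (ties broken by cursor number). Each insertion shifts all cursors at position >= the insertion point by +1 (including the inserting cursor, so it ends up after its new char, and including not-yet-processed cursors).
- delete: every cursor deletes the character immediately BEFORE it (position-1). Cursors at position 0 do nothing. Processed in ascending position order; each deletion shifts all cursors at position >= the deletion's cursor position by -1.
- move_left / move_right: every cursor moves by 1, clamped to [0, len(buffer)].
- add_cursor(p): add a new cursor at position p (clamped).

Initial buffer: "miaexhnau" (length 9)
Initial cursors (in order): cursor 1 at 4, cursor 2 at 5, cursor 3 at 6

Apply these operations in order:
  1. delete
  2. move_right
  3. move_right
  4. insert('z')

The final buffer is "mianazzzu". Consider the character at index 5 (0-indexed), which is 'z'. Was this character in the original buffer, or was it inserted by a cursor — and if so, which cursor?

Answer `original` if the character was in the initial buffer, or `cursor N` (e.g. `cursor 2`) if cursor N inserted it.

After op 1 (delete): buffer="mianau" (len 6), cursors c1@3 c2@3 c3@3, authorship ......
After op 2 (move_right): buffer="mianau" (len 6), cursors c1@4 c2@4 c3@4, authorship ......
After op 3 (move_right): buffer="mianau" (len 6), cursors c1@5 c2@5 c3@5, authorship ......
After op 4 (insert('z')): buffer="mianazzzu" (len 9), cursors c1@8 c2@8 c3@8, authorship .....123.
Authorship (.=original, N=cursor N): . . . . . 1 2 3 .
Index 5: author = 1

Answer: cursor 1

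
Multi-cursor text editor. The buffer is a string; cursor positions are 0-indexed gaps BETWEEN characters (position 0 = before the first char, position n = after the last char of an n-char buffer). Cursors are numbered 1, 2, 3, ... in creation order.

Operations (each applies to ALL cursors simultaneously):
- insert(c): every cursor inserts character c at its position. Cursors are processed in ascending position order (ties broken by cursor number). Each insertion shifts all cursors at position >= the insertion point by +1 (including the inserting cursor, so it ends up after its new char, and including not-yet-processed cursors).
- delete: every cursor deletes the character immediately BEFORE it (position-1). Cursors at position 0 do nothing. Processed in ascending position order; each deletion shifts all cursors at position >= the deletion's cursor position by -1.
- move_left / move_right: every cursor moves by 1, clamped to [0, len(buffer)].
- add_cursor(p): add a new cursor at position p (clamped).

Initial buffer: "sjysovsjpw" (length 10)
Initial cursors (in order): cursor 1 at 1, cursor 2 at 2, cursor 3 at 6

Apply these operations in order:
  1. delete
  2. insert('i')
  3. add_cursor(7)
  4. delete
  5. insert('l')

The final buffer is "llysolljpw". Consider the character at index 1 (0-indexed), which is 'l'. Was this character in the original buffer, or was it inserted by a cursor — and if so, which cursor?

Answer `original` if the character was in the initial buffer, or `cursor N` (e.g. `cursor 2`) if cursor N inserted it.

After op 1 (delete): buffer="ysosjpw" (len 7), cursors c1@0 c2@0 c3@3, authorship .......
After op 2 (insert('i')): buffer="iiysoisjpw" (len 10), cursors c1@2 c2@2 c3@6, authorship 12...3....
After op 3 (add_cursor(7)): buffer="iiysoisjpw" (len 10), cursors c1@2 c2@2 c3@6 c4@7, authorship 12...3....
After op 4 (delete): buffer="ysojpw" (len 6), cursors c1@0 c2@0 c3@3 c4@3, authorship ......
After op 5 (insert('l')): buffer="llysolljpw" (len 10), cursors c1@2 c2@2 c3@7 c4@7, authorship 12...34...
Authorship (.=original, N=cursor N): 1 2 . . . 3 4 . . .
Index 1: author = 2

Answer: cursor 2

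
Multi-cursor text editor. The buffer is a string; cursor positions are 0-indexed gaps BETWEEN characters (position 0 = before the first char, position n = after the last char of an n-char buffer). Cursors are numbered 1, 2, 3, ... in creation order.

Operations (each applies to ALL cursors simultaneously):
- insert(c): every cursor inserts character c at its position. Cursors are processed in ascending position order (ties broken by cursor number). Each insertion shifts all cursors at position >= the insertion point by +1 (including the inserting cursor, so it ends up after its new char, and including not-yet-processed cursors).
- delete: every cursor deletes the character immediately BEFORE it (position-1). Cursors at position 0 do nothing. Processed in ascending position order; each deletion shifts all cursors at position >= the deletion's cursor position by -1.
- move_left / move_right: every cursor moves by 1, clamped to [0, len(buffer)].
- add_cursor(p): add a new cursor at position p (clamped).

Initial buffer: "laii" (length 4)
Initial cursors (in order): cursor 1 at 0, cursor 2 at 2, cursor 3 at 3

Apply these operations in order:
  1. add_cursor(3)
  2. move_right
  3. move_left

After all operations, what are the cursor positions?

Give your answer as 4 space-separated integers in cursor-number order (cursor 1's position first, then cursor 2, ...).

Answer: 0 2 3 3

Derivation:
After op 1 (add_cursor(3)): buffer="laii" (len 4), cursors c1@0 c2@2 c3@3 c4@3, authorship ....
After op 2 (move_right): buffer="laii" (len 4), cursors c1@1 c2@3 c3@4 c4@4, authorship ....
After op 3 (move_left): buffer="laii" (len 4), cursors c1@0 c2@2 c3@3 c4@3, authorship ....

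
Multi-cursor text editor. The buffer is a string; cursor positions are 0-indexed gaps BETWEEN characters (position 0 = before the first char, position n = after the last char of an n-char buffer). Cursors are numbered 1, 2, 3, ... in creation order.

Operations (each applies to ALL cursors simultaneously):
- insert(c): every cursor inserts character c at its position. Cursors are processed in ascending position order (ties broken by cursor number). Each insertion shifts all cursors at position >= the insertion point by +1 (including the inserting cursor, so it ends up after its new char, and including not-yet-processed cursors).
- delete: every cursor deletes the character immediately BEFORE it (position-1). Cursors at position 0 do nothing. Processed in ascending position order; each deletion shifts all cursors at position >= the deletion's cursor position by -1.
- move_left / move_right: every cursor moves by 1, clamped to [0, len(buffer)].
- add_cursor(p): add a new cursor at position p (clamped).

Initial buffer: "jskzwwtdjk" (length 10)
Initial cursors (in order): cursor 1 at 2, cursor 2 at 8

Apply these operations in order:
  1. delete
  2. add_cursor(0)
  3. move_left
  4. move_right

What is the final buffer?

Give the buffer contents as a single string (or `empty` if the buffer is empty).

After op 1 (delete): buffer="jkzwwtjk" (len 8), cursors c1@1 c2@6, authorship ........
After op 2 (add_cursor(0)): buffer="jkzwwtjk" (len 8), cursors c3@0 c1@1 c2@6, authorship ........
After op 3 (move_left): buffer="jkzwwtjk" (len 8), cursors c1@0 c3@0 c2@5, authorship ........
After op 4 (move_right): buffer="jkzwwtjk" (len 8), cursors c1@1 c3@1 c2@6, authorship ........

Answer: jkzwwtjk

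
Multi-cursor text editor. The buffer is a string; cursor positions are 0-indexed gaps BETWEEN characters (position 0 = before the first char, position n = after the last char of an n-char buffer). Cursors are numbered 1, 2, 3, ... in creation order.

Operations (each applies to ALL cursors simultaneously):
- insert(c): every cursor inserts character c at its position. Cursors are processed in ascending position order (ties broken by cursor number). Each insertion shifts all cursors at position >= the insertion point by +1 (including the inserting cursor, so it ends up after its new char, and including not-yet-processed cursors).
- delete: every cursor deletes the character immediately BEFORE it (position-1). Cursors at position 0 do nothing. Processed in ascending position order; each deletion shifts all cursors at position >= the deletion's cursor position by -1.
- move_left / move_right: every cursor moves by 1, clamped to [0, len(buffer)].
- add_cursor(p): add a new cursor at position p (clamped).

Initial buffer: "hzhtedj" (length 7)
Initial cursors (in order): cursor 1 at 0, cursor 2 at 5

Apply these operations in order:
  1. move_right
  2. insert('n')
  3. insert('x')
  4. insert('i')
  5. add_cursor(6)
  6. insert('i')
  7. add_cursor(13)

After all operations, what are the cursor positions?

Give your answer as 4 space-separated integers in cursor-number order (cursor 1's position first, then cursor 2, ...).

After op 1 (move_right): buffer="hzhtedj" (len 7), cursors c1@1 c2@6, authorship .......
After op 2 (insert('n')): buffer="hnzhtednj" (len 9), cursors c1@2 c2@8, authorship .1.....2.
After op 3 (insert('x')): buffer="hnxzhtednxj" (len 11), cursors c1@3 c2@10, authorship .11.....22.
After op 4 (insert('i')): buffer="hnxizhtednxij" (len 13), cursors c1@4 c2@12, authorship .111.....222.
After op 5 (add_cursor(6)): buffer="hnxizhtednxij" (len 13), cursors c1@4 c3@6 c2@12, authorship .111.....222.
After op 6 (insert('i')): buffer="hnxiizhitednxiij" (len 16), cursors c1@5 c3@8 c2@15, authorship .1111..3...2222.
After op 7 (add_cursor(13)): buffer="hnxiizhitednxiij" (len 16), cursors c1@5 c3@8 c4@13 c2@15, authorship .1111..3...2222.

Answer: 5 15 8 13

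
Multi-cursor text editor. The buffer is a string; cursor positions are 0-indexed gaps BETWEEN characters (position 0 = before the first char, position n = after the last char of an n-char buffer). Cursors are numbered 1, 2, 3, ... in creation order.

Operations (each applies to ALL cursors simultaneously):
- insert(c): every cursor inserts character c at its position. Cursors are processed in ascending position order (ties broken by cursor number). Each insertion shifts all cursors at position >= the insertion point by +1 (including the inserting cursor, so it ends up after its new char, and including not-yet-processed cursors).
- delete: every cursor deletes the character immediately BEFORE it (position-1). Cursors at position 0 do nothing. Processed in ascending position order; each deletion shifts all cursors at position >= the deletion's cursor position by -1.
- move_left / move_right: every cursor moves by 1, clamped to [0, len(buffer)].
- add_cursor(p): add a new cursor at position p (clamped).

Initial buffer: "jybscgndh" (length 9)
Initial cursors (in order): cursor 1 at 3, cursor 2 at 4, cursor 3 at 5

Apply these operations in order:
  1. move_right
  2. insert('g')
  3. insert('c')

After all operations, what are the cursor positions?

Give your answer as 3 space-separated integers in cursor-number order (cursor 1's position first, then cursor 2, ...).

After op 1 (move_right): buffer="jybscgndh" (len 9), cursors c1@4 c2@5 c3@6, authorship .........
After op 2 (insert('g')): buffer="jybsgcgggndh" (len 12), cursors c1@5 c2@7 c3@9, authorship ....1.2.3...
After op 3 (insert('c')): buffer="jybsgccgcggcndh" (len 15), cursors c1@6 c2@9 c3@12, authorship ....11.22.33...

Answer: 6 9 12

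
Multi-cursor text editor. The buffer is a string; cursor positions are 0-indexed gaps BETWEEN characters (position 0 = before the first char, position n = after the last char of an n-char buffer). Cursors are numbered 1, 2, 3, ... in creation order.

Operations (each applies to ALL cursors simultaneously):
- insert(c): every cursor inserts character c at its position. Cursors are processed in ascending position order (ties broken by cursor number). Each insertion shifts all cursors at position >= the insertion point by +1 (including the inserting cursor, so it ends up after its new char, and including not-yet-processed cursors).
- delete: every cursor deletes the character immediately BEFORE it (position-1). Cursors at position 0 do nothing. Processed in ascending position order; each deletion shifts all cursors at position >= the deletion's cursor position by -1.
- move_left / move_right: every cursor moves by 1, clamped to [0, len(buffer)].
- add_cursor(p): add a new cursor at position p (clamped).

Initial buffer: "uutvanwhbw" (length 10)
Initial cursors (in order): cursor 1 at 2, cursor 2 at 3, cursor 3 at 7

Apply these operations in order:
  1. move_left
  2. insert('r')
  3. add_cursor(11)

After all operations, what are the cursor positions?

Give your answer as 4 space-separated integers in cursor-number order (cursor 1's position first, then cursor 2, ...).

Answer: 2 4 9 11

Derivation:
After op 1 (move_left): buffer="uutvanwhbw" (len 10), cursors c1@1 c2@2 c3@6, authorship ..........
After op 2 (insert('r')): buffer="ururtvanrwhbw" (len 13), cursors c1@2 c2@4 c3@9, authorship .1.2....3....
After op 3 (add_cursor(11)): buffer="ururtvanrwhbw" (len 13), cursors c1@2 c2@4 c3@9 c4@11, authorship .1.2....3....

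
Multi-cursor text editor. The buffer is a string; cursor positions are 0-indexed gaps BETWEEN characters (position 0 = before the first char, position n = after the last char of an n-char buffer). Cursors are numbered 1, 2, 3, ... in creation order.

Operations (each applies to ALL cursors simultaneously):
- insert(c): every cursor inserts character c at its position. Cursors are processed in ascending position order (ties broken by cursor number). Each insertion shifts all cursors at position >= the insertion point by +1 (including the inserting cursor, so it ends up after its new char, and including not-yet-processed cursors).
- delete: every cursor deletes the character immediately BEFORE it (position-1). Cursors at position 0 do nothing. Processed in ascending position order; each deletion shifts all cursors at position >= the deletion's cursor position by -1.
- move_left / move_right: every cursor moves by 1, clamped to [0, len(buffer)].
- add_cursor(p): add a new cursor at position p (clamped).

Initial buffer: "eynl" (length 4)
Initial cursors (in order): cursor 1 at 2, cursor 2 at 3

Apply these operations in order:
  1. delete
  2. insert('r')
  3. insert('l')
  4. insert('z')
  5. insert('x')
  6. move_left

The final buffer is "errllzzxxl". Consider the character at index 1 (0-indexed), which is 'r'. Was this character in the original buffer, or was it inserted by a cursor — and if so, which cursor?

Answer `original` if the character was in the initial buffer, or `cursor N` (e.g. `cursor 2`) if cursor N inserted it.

After op 1 (delete): buffer="el" (len 2), cursors c1@1 c2@1, authorship ..
After op 2 (insert('r')): buffer="errl" (len 4), cursors c1@3 c2@3, authorship .12.
After op 3 (insert('l')): buffer="errlll" (len 6), cursors c1@5 c2@5, authorship .1212.
After op 4 (insert('z')): buffer="errllzzl" (len 8), cursors c1@7 c2@7, authorship .121212.
After op 5 (insert('x')): buffer="errllzzxxl" (len 10), cursors c1@9 c2@9, authorship .12121212.
After op 6 (move_left): buffer="errllzzxxl" (len 10), cursors c1@8 c2@8, authorship .12121212.
Authorship (.=original, N=cursor N): . 1 2 1 2 1 2 1 2 .
Index 1: author = 1

Answer: cursor 1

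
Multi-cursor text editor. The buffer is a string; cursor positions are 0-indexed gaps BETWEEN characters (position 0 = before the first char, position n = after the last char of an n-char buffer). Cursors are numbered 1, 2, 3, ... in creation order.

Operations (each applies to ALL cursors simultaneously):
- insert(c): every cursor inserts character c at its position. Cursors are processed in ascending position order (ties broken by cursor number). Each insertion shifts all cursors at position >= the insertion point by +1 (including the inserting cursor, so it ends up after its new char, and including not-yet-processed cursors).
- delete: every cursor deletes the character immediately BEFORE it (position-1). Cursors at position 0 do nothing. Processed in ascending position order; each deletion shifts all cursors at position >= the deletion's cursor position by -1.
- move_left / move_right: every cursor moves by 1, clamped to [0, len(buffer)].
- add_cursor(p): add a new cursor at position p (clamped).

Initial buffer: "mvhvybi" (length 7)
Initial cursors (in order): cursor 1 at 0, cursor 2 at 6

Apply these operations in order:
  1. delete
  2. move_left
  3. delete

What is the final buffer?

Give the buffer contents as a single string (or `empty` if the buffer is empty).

Answer: mvhyi

Derivation:
After op 1 (delete): buffer="mvhvyi" (len 6), cursors c1@0 c2@5, authorship ......
After op 2 (move_left): buffer="mvhvyi" (len 6), cursors c1@0 c2@4, authorship ......
After op 3 (delete): buffer="mvhyi" (len 5), cursors c1@0 c2@3, authorship .....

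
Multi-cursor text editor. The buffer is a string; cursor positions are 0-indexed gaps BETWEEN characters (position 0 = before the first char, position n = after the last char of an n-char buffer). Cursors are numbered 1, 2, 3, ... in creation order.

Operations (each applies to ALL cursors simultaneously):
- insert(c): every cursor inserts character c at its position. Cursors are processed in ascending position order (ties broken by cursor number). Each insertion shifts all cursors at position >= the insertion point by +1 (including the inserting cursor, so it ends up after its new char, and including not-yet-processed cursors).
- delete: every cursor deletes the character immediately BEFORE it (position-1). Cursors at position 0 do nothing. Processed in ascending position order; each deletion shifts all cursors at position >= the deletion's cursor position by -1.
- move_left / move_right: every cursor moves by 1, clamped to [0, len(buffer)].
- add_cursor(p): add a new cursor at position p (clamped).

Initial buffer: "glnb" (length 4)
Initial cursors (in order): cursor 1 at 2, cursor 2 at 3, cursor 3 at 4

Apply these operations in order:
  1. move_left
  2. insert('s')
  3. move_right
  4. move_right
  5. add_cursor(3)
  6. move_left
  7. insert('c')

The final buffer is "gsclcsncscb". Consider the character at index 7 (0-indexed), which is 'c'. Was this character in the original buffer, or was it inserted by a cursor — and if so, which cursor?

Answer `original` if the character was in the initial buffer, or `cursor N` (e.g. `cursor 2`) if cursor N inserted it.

Answer: cursor 2

Derivation:
After op 1 (move_left): buffer="glnb" (len 4), cursors c1@1 c2@2 c3@3, authorship ....
After op 2 (insert('s')): buffer="gslsnsb" (len 7), cursors c1@2 c2@4 c3@6, authorship .1.2.3.
After op 3 (move_right): buffer="gslsnsb" (len 7), cursors c1@3 c2@5 c3@7, authorship .1.2.3.
After op 4 (move_right): buffer="gslsnsb" (len 7), cursors c1@4 c2@6 c3@7, authorship .1.2.3.
After op 5 (add_cursor(3)): buffer="gslsnsb" (len 7), cursors c4@3 c1@4 c2@6 c3@7, authorship .1.2.3.
After op 6 (move_left): buffer="gslsnsb" (len 7), cursors c4@2 c1@3 c2@5 c3@6, authorship .1.2.3.
After op 7 (insert('c')): buffer="gsclcsncscb" (len 11), cursors c4@3 c1@5 c2@8 c3@10, authorship .14.12.233.
Authorship (.=original, N=cursor N): . 1 4 . 1 2 . 2 3 3 .
Index 7: author = 2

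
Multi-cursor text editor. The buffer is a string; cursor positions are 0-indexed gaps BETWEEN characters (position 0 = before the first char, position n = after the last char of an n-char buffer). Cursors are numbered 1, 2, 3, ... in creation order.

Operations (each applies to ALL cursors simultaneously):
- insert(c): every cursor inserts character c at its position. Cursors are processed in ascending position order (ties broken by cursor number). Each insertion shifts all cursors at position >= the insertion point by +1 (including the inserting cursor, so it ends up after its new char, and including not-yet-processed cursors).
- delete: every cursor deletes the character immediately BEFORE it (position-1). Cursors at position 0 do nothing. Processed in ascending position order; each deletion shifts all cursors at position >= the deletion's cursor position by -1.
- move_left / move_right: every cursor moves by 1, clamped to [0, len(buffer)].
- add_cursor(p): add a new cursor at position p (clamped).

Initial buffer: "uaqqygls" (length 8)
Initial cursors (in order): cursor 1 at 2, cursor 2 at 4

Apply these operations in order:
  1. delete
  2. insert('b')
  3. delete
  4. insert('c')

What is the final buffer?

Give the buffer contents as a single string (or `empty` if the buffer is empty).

Answer: ucqcygls

Derivation:
After op 1 (delete): buffer="uqygls" (len 6), cursors c1@1 c2@2, authorship ......
After op 2 (insert('b')): buffer="ubqbygls" (len 8), cursors c1@2 c2@4, authorship .1.2....
After op 3 (delete): buffer="uqygls" (len 6), cursors c1@1 c2@2, authorship ......
After op 4 (insert('c')): buffer="ucqcygls" (len 8), cursors c1@2 c2@4, authorship .1.2....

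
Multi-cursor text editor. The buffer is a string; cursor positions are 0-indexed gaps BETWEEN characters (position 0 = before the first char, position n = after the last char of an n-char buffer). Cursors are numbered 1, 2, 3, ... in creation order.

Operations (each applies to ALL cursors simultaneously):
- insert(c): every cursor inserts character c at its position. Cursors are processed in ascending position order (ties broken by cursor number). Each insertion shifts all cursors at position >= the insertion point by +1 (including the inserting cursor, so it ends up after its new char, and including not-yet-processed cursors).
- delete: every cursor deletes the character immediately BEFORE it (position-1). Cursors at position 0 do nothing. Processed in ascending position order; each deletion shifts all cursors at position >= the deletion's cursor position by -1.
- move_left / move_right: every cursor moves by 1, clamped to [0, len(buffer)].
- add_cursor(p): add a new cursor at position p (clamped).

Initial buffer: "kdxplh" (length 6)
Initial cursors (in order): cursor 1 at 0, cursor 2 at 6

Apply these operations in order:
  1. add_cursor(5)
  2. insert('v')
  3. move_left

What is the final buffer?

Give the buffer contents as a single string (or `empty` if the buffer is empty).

After op 1 (add_cursor(5)): buffer="kdxplh" (len 6), cursors c1@0 c3@5 c2@6, authorship ......
After op 2 (insert('v')): buffer="vkdxplvhv" (len 9), cursors c1@1 c3@7 c2@9, authorship 1.....3.2
After op 3 (move_left): buffer="vkdxplvhv" (len 9), cursors c1@0 c3@6 c2@8, authorship 1.....3.2

Answer: vkdxplvhv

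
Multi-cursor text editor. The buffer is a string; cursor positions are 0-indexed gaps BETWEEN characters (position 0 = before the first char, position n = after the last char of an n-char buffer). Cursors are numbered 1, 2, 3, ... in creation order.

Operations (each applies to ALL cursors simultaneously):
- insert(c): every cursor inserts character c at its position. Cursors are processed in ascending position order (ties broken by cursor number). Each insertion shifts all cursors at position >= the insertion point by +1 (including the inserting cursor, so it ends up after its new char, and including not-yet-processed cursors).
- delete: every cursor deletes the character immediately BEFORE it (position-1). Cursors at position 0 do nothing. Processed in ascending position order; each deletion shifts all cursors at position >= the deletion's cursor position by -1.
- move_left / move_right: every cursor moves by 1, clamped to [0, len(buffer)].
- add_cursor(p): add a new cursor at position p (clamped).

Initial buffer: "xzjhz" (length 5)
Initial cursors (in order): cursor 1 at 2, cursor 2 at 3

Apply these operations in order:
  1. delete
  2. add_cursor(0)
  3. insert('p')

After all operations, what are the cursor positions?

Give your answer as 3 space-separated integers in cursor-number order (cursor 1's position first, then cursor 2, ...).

After op 1 (delete): buffer="xhz" (len 3), cursors c1@1 c2@1, authorship ...
After op 2 (add_cursor(0)): buffer="xhz" (len 3), cursors c3@0 c1@1 c2@1, authorship ...
After op 3 (insert('p')): buffer="pxpphz" (len 6), cursors c3@1 c1@4 c2@4, authorship 3.12..

Answer: 4 4 1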